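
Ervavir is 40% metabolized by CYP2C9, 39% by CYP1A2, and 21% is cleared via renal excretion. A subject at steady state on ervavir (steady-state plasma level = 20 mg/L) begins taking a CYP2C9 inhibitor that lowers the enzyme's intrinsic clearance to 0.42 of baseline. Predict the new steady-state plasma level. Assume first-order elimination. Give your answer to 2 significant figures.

The CYP2C9 pathway (40% of clearance) is reduced to 0.42× activity: 0.4 × 0.42 = 0.168.
CYP1A2 (39%) and the residual 21% are unaffected.
Relative clearance = 0.168 + 0.39 + 0.21 = 0.768.
Steady-state plasma level ∝ 1/CL, so new value = 20 / 0.768 = 26 mg/L.

26 mg/L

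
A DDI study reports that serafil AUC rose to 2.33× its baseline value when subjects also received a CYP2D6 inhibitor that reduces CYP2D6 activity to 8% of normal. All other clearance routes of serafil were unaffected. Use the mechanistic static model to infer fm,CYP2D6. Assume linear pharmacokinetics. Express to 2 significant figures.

0.62

Let fm be the CYP2D6 fraction. New clearance relative to baseline = fm × 0.08 + (1 − fm).
AUC ratio = 1 / (new CL fraction), so new CL fraction = 1 / 2.33 = 0.4292.
fm × 0.08 + 1 − fm = 0.4292  ⇒  fm × (0.08 − 1) = −0.5708  ⇒  fm = 0.62.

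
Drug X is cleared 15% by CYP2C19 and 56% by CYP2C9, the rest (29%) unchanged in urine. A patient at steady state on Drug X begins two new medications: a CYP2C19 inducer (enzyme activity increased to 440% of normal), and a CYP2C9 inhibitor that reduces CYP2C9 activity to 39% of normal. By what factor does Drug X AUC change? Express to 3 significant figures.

0.856

The CYP2C19 pathway (15% of clearance) is boosted to 4.4× activity: 0.15 × 4.4 = 0.66.
The CYP2C9 pathway (56% of clearance) is reduced to 0.39× activity: 0.56 × 0.39 = 0.2184.
The remaining 29% of clearance is unaffected.
CL_new/CL_old = 0.66 + 0.2184 + 0.29 = 1.1684.
Because AUC varies inversely with clearance, the combined effect is 1 / 1.1684 = 0.856.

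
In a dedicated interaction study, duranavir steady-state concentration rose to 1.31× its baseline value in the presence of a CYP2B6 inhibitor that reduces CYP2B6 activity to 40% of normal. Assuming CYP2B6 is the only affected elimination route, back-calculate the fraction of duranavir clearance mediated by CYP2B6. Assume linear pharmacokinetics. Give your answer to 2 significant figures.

0.39

CL'/CL = 1 / 1.31 = 0.7634
0.4·fm + (1 − fm) = 0.7634
fm = (0.7634 − 1) / (0.4 − 1) = 0.39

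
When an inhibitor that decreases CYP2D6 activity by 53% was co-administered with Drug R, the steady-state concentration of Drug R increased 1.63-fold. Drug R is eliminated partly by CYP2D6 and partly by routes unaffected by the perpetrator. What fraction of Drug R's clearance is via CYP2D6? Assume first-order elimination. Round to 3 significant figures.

0.729

CL'/CL = 1 / 1.63 = 0.6135
0.47·fm + (1 − fm) = 0.6135
fm = (0.6135 − 1) / (0.47 − 1) = 0.729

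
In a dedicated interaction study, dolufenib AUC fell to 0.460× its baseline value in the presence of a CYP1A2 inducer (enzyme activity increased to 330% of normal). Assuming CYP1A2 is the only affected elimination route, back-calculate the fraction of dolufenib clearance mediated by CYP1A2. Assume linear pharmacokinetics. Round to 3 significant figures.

CL'/CL = 1 / 0.460 = 2.174
3.3·fm + (1 − fm) = 2.174
fm = (2.174 − 1) / (3.3 − 1) = 0.510

0.510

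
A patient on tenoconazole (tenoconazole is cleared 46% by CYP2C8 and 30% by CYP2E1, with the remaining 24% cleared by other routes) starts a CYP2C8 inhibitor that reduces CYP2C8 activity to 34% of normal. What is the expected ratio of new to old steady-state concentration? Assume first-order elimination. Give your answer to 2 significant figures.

1.4

The CYP2C8 pathway (46% of clearance) drops to 0.34× activity: 0.46 × 0.34 = 0.1564.
CYP2E1 (30%) and the residual 24% are unaffected.
CL_new/CL_old = 0.1564 + 0.3 + 0.24 = 0.6964.
Steady-state concentration is inversely proportional to clearance, so the fold-change is 1 / 0.6964 = 1.4.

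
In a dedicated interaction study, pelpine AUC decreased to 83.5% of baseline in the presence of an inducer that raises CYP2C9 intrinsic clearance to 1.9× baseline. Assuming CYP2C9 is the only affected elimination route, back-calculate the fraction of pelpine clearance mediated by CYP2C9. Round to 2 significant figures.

Call the CYP2C9 fraction fm. After the interaction, CL_new/CL_old = fm × 1.9 + (1 − fm).
AUC ratio = 1 / (new CL fraction), so new CL fraction = 1 / 0.835 = 1.198.
fm × 1.9 + 1 − fm = 1.198  ⇒  fm × (1.9 − 1) = 0.1976  ⇒  fm = 0.22.

0.22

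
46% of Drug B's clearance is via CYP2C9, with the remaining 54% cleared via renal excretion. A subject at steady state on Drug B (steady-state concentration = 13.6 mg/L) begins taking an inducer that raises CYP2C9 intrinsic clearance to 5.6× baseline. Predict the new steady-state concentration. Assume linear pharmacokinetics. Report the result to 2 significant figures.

4.4 mg/L

CYP2C9: 0.46 × 5.6 = 2.576
Other: 0.54 (unchanged)
New clearance relative to baseline: 2.576 + 0.54 = 3.116.
New steady-state concentration = baseline ÷ relative clearance = 13.6 / 3.116 = 4.4 mg/L.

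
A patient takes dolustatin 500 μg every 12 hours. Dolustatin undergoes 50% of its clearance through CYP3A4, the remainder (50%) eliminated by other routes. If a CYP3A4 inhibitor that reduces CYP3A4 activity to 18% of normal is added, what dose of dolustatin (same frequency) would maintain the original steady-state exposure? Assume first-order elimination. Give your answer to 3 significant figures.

295 μg

CYP3A4: 0.5 × 0.18 = 0.09
Other: 0.5 (unchanged)
Relative clearance = 0.09 + 0.5 = 0.59.
To maintain the same steady-state level, dose must scale with clearance: new dose = 500 × 0.59 = 295 μg.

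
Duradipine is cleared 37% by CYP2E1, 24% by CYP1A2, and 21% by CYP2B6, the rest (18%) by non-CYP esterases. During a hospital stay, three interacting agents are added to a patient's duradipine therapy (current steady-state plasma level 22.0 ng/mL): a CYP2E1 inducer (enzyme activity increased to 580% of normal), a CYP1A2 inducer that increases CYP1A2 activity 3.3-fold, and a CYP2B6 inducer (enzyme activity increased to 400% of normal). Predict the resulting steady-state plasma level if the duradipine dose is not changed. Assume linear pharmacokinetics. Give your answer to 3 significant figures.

The CYP2E1 pathway (37% of clearance) increases to 5.8× activity: 0.37 × 5.8 = 2.146.
The CYP1A2 pathway (24% of clearance) increases to 3.3× activity: 0.24 × 3.3 = 0.792.
The CYP2B6 pathway (21% of clearance) rises to 4× activity: 0.21 × 4 = 0.84.
Non-CYP routes (18%) are unchanged.
New clearance relative to baseline: 2.146 + 0.792 + 0.84 + 0.18 = 3.958.
Dividing the baseline by the relative clearance: 22.0 / 3.958 = 5.56 ng/mL.

5.56 ng/mL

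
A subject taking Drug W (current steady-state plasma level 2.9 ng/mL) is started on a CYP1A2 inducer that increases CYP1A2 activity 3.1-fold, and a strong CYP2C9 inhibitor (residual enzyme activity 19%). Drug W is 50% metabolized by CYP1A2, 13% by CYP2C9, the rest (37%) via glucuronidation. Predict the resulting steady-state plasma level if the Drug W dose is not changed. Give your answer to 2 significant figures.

1.5 ng/mL

The CYP1A2 pathway (50% of clearance) is boosted to 3.1× activity: 0.5 × 3.1 = 1.55.
The CYP2C9 pathway (13% of clearance) is reduced to 0.19× activity: 0.13 × 0.19 = 0.0247.
The remaining 37% of clearance is unaffected.
New clearance relative to baseline: 1.55 + 0.0247 + 0.37 = 1.9447.
New steady-state plasma level = 2.9 / 1.9447 = 1.5 ng/mL (concentration scales inversely with clearance).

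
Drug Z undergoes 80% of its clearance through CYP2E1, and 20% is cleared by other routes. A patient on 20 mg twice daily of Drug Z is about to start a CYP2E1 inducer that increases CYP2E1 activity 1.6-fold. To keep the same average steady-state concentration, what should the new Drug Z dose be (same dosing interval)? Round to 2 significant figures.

30 mg

The CYP2E1 pathway (80% of clearance) rises to 1.6× activity: 0.8 × 1.6 = 1.28.
The remaining 20% of clearance is unaffected.
CL_new/CL_old = 1.28 + 0.2 = 1.48.
Css,avg = (dose rate)/CL, so holding Css fixed requires dose ∝ CL: 20 × 1.48 = 30 mg.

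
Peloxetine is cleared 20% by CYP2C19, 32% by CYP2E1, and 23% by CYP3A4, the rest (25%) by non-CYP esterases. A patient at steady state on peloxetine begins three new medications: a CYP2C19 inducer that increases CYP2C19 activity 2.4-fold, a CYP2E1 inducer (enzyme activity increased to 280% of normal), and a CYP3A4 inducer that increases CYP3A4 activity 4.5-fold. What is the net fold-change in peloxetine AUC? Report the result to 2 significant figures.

The CYP2C19 pathway (20% of clearance) is boosted to 2.4× activity: 0.2 × 2.4 = 0.48.
The CYP2E1 pathway (32% of clearance) is boosted to 2.8× activity: 0.32 × 2.8 = 0.896.
The CYP3A4 pathway (23% of clearance) rises to 4.5× activity: 0.23 × 4.5 = 1.035.
Non-CYP routes (25%) are unchanged.
New clearance relative to baseline: 0.48 + 0.896 + 1.035 + 0.25 = 2.661.
Because AUC varies inversely with clearance, the combined effect is 1 / 2.661 = 0.38.

0.38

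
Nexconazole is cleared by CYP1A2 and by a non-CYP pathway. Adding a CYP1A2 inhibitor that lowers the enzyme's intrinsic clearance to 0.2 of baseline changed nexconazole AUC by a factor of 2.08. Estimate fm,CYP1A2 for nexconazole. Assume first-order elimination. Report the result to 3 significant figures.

CL'/CL = 1 / 2.08 = 0.4808
0.2·fm + (1 − fm) = 0.4808
fm = (0.4808 − 1) / (0.2 − 1) = 0.649

0.649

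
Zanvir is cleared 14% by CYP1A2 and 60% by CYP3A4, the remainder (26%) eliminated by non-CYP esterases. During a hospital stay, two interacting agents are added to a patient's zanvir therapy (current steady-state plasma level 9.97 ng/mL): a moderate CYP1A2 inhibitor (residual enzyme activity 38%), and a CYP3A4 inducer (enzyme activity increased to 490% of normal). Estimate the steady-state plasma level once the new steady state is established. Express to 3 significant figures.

The CYP1A2 pathway (14% of clearance) drops to 0.38× activity: 0.14 × 0.38 = 0.0532.
The CYP3A4 pathway (60% of clearance) rises to 4.9× activity: 0.6 × 4.9 = 2.94.
Non-CYP routes (26%) are unchanged.
CL_new/CL_old = 0.0532 + 2.94 + 0.26 = 3.2532.
New steady-state plasma level = 9.97 / 3.2532 = 3.06 ng/mL (concentration scales inversely with clearance).

3.06 ng/mL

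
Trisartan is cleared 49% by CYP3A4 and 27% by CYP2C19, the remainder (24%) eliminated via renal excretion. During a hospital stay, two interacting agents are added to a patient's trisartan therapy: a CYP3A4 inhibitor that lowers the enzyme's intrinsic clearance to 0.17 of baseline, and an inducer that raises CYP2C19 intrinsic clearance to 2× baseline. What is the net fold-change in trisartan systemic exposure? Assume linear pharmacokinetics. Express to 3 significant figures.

CYP3A4: 0.49 × 0.17 = 0.0833
CYP2C19: 0.27 × 2 = 0.54
Other: 0.24 (unchanged)
Relative clearance = 0.0833 + 0.54 + 0.24 = 0.8633.
Because systemic exposure varies inversely with clearance, the combined effect is 1 / 0.8633 = 1.16.

1.16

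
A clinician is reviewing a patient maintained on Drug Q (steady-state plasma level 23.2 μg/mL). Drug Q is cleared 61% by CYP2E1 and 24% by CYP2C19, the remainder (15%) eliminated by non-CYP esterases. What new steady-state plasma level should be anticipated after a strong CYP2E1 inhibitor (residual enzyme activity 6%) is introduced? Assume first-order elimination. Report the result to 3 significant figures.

The CYP2E1 pathway (61% of clearance) falls to 0.06× activity: 0.61 × 0.06 = 0.0366.
CYP2C19 (24%) and the residual 15% are unaffected.
New clearance relative to baseline: 0.0366 + 0.24 + 0.15 = 0.4266.
New steady-state plasma level = baseline ÷ relative clearance = 23.2 / 0.4266 = 54.4 μg/mL.

54.4 μg/mL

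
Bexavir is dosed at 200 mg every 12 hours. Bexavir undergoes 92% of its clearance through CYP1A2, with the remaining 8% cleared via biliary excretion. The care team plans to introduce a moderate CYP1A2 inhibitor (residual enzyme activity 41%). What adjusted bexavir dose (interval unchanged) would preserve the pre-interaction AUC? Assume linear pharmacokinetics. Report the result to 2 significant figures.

91 mg

CYP1A2: 0.92 × 0.41 = 0.3772
Other: 0.08 (unchanged)
Relative clearance = 0.3772 + 0.08 = 0.4572.
Css,avg = (dose rate)/CL, so holding Css fixed requires dose ∝ CL: 200 × 0.4572 = 91 mg.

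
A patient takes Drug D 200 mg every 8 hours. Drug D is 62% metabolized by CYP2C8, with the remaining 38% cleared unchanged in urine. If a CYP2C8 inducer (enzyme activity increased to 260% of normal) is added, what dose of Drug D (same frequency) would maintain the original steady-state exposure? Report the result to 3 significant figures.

398 mg

The CYP2C8 pathway (62% of clearance) increases to 2.6× activity: 0.62 × 2.6 = 1.612.
The remaining 38% of clearance is unaffected.
Relative clearance = 1.612 + 0.38 = 1.992.
Css,avg = (dose rate)/CL, so holding Css fixed requires dose ∝ CL: 200 × 1.992 = 398 mg.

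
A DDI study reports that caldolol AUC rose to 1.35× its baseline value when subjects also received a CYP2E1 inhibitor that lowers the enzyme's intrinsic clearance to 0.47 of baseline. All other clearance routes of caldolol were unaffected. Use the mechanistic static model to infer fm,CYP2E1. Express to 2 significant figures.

0.49

Call the CYP2E1 fraction fm. After the interaction, CL_new/CL_old = fm × 0.47 + (1 − fm).
AUC ratio = 1 / (new CL fraction), so new CL fraction = 1 / 1.35 = 0.7407.
fm × 0.47 + 1 − fm = 0.7407  ⇒  fm × (0.47 − 1) = −0.2593  ⇒  fm = 0.49.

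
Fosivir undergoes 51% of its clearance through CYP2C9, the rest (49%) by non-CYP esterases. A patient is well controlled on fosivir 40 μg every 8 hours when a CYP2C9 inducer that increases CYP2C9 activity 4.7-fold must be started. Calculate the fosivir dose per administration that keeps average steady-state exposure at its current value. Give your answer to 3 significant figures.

115 μg

CYP2C9: 0.51 × 4.7 = 2.397
Other: 0.49 (unchanged)
Relative clearance = 2.397 + 0.49 = 2.887.
To maintain the same steady-state level, dose must scale with clearance: new dose = 40 × 2.887 = 115 μg.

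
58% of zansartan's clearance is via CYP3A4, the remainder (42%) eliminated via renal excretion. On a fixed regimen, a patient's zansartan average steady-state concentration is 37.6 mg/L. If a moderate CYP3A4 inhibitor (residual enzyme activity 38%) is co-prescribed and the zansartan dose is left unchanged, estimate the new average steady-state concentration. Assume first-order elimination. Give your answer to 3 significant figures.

CYP3A4: 0.58 × 0.38 = 0.2204
Other: 0.42 (unchanged)
Relative clearance = 0.2204 + 0.42 = 0.6404.
Average steady-state concentration ∝ 1/CL, so new value = 37.6 / 0.6404 = 58.7 mg/L.

58.7 mg/L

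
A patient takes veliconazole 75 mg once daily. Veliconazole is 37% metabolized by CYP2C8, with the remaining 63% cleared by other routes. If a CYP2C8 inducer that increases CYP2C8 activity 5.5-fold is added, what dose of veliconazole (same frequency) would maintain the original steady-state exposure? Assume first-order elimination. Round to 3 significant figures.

CYP2C8: 0.37 × 5.5 = 2.035
Other: 0.63 (unchanged)
CL_new/CL_old = 2.035 + 0.63 = 2.665.
To maintain the same steady-state level, dose must scale with clearance: new dose = 75 × 2.665 = 200 mg.

200 mg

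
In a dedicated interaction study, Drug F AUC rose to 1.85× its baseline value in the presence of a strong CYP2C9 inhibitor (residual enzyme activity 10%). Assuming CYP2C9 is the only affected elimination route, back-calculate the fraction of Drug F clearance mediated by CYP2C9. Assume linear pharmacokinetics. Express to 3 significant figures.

0.511

Let x = fm,CYP2C9. Because AUC ∝ 1/CL, relative clearance fell to 1/1.85 = 0.5405.
Only the CYP2C9 route changed, so 0.5405 = x·0.1 + (1 − x), giving x = 0.511.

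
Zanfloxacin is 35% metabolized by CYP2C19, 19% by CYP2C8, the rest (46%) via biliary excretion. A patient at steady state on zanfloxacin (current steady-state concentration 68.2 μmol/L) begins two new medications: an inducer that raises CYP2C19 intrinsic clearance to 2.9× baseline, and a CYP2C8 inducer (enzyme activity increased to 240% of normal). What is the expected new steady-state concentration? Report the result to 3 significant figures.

35.3 μmol/L

The CYP2C19 pathway (35% of clearance) increases to 2.9× activity: 0.35 × 2.9 = 1.015.
The CYP2C8 pathway (19% of clearance) rises to 2.4× activity: 0.19 × 2.4 = 0.456.
Non-CYP routes (46%) are unchanged.
CL_new/CL_old = 1.015 + 0.456 + 0.46 = 1.931.
Steady-state concentration ∝ 1/CL: new value = 68.2 / 1.931 = 35.3 μmol/L.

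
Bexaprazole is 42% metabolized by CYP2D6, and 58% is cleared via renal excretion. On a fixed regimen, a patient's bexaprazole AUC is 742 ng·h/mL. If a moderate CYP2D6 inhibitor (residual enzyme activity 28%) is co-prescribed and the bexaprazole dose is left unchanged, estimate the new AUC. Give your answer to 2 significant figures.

1.1 × 10³ ng·h/mL

The CYP2D6 pathway (42% of clearance) falls to 0.28× activity: 0.42 × 0.28 = 0.1176.
The remaining 58% of clearance is unaffected.
Relative clearance = 0.1176 + 0.58 = 0.6976.
With dosing unchanged, AUC scales as 1/CL: 742 / 0.6976 = 1.1 × 10³ ng·h/mL.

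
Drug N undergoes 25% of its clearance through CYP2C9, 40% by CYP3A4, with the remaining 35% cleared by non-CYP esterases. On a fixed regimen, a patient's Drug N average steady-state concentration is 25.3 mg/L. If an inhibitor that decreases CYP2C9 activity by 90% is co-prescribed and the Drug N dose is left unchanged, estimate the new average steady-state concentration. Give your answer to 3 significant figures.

32.6 mg/L

The CYP2C9 pathway (25% of clearance) falls to 0.1× activity: 0.25 × 0.1 = 0.025.
CYP3A4 (40%) and the residual 35% are unaffected.
Relative clearance = 0.025 + 0.4 + 0.35 = 0.775.
Average steady-state concentration ∝ 1/CL, so new value = 25.3 / 0.775 = 32.6 mg/L.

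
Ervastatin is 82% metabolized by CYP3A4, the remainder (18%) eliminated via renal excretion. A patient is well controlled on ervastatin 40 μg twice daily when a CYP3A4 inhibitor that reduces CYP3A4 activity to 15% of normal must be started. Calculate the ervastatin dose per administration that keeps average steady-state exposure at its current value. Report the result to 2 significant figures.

The CYP3A4 pathway (82% of clearance) falls to 0.15× activity: 0.82 × 0.15 = 0.123.
The remaining 18% of clearance is unaffected.
New clearance relative to baseline: 0.123 + 0.18 = 0.303.
Exposure is unchanged when dose changes in proportion to clearance. New dose = 40 μg × 0.303 = 12 μg.

12 μg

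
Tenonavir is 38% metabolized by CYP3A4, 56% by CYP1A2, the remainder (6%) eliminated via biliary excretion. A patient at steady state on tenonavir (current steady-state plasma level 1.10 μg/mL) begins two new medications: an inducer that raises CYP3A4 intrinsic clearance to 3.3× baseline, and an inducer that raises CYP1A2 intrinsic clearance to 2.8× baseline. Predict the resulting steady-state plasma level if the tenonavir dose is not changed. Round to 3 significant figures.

The CYP3A4 pathway (38% of clearance) rises to 3.3× activity: 0.38 × 3.3 = 1.254.
The CYP1A2 pathway (56% of clearance) rises to 2.8× activity: 0.56 × 2.8 = 1.568.
Non-CYP routes (6%) are unchanged.
Relative clearance = 1.254 + 1.568 + 0.06 = 2.882.
New steady-state plasma level = 1.10 / 2.882 = 0.382 μg/mL (concentration scales inversely with clearance).

0.382 μg/mL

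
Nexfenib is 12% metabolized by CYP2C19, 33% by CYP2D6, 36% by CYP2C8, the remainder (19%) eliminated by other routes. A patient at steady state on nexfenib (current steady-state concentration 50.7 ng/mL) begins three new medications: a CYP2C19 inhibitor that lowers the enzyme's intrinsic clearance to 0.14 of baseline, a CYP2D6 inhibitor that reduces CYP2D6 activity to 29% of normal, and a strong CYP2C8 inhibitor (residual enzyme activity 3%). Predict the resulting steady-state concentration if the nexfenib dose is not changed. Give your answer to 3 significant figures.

162 ng/mL

The CYP2C19 pathway (12% of clearance) is reduced to 0.14× activity: 0.12 × 0.14 = 0.0168.
The CYP2D6 pathway (33% of clearance) drops to 0.29× activity: 0.33 × 0.29 = 0.0957.
The CYP2C8 pathway (36% of clearance) falls to 0.03× activity: 0.36 × 0.03 = 0.0108.
The remaining 19% of clearance is unaffected.
CL_new/CL_old = 0.0168 + 0.0957 + 0.0108 + 0.19 = 0.3133.
Steady-state concentration ∝ 1/CL: new value = 50.7 / 0.3133 = 162 ng/mL.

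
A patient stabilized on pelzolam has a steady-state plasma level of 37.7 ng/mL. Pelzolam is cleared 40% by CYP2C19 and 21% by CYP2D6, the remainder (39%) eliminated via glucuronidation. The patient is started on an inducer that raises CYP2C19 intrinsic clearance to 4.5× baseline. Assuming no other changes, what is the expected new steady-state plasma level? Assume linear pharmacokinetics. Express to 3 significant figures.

The CYP2C19 pathway (40% of clearance) rises to 4.5× activity: 0.4 × 4.5 = 1.8.
CYP2D6 (21%) and the residual 39% are unaffected.
CL_new/CL_old = 1.8 + 0.21 + 0.39 = 2.4.
New steady-state plasma level = baseline ÷ relative clearance = 37.7 / 2.4 = 15.7 ng/mL.

15.7 ng/mL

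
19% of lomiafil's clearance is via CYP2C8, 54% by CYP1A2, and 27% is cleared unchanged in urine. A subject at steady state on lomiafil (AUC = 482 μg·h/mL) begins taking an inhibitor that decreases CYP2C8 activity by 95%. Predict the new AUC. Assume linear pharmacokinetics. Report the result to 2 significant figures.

5.9 × 10² μg·h/mL

The CYP2C8 pathway (19% of clearance) falls to 0.05× activity: 0.19 × 0.05 = 0.0095.
CYP1A2 (54%) and the residual 27% are unaffected.
CL_new/CL_old = 0.0095 + 0.54 + 0.27 = 0.8195.
New AUC = baseline ÷ relative clearance = 482 / 0.8195 = 5.9 × 10² μg·h/mL.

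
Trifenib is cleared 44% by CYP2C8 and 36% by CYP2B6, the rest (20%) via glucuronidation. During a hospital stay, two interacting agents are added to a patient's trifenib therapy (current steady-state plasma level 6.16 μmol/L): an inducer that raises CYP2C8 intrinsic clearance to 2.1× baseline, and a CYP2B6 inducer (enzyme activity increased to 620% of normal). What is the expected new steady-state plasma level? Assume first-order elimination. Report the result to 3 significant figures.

1.84 μmol/L

The CYP2C8 pathway (44% of clearance) rises to 2.1× activity: 0.44 × 2.1 = 0.924.
The CYP2B6 pathway (36% of clearance) is boosted to 6.2× activity: 0.36 × 6.2 = 2.232.
The remaining 20% of clearance is unaffected.
CL_new/CL_old = 0.924 + 2.232 + 0.2 = 3.356.
Steady-state plasma level ∝ 1/CL: new value = 6.16 / 3.356 = 1.84 μmol/L.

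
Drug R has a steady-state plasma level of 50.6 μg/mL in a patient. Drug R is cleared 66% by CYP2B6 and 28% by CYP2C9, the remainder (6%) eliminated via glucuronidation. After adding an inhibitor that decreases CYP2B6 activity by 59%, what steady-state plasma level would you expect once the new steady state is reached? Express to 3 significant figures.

The CYP2B6 pathway (66% of clearance) falls to 0.41× activity: 0.66 × 0.41 = 0.2706.
CYP2C9 (28%) and the residual 6% are unaffected.
CL_new/CL_old = 0.2706 + 0.28 + 0.06 = 0.6106.
New steady-state plasma level = baseline ÷ relative clearance = 50.6 / 0.6106 = 82.9 μg/mL.

82.9 μg/mL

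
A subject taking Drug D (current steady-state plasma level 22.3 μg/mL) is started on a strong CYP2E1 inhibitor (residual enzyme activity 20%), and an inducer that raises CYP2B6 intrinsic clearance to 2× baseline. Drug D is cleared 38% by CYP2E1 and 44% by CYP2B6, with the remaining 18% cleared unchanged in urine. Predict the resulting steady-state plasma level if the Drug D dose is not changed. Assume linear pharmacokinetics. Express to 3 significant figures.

The CYP2E1 pathway (38% of clearance) drops to 0.2× activity: 0.38 × 0.2 = 0.076.
The CYP2B6 pathway (44% of clearance) increases to 2× activity: 0.44 × 2 = 0.88.
Non-CYP routes (18%) are unchanged.
CL_new/CL_old = 0.076 + 0.88 + 0.18 = 1.136.
Dividing the baseline by the relative clearance: 22.3 / 1.136 = 19.6 μg/mL.

19.6 μg/mL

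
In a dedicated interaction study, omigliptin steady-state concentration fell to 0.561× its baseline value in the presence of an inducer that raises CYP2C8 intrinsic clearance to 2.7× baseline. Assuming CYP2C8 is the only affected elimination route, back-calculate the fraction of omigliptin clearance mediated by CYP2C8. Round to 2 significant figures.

Call the CYP2C8 fraction fm. After the interaction, CL_new/CL_old = fm × 2.7 + (1 − fm).
Steady-state concentration ratio = 1 / (new CL fraction), so new CL fraction = 1 / 0.561 = 1.783.
fm × 2.7 + 1 − fm = 1.783  ⇒  fm × (2.7 − 1) = 0.7825  ⇒  fm = 0.46.

0.46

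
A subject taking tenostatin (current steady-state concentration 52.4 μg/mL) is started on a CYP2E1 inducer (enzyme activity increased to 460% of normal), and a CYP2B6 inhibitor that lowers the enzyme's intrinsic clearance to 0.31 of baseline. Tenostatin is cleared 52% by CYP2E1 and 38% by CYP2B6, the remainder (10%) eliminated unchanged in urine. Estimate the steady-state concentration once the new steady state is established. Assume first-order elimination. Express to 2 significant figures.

20 μg/mL

The CYP2E1 pathway (52% of clearance) is boosted to 4.6× activity: 0.52 × 4.6 = 2.392.
The CYP2B6 pathway (38% of clearance) is reduced to 0.31× activity: 0.38 × 0.31 = 0.1178.
The remaining 10% of clearance is unaffected.
New clearance relative to baseline: 2.392 + 0.1178 + 0.1 = 2.6098.
Steady-state concentration ∝ 1/CL: new value = 52.4 / 2.6098 = 20 μg/mL.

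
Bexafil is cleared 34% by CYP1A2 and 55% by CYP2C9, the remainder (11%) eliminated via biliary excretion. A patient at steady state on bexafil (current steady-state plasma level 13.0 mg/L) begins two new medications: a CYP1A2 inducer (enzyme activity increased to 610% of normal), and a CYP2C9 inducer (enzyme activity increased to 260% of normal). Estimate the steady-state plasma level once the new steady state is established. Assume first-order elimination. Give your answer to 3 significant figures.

3.60 mg/L

The CYP1A2 pathway (34% of clearance) is boosted to 6.1× activity: 0.34 × 6.1 = 2.074.
The CYP2C9 pathway (55% of clearance) rises to 2.6× activity: 0.55 × 2.6 = 1.43.
The remaining 11% of clearance is unaffected.
New clearance relative to baseline: 2.074 + 1.43 + 0.11 = 3.614.
New steady-state plasma level = 13.0 / 3.614 = 3.60 mg/L (concentration scales inversely with clearance).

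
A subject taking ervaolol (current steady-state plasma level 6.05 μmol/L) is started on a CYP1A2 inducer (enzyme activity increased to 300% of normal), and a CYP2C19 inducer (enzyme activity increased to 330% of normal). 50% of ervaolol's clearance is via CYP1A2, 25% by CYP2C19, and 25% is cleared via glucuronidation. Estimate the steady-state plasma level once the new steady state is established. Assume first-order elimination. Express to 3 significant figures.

2.35 μmol/L

CYP1A2: 0.5 × 3 = 1.5
CYP2C19: 0.25 × 3.3 = 0.825
Other: 0.25 (unchanged)
CL_new/CL_old = 1.5 + 0.825 + 0.25 = 2.575.
New steady-state plasma level = 6.05 / 2.575 = 2.35 μmol/L (concentration scales inversely with clearance).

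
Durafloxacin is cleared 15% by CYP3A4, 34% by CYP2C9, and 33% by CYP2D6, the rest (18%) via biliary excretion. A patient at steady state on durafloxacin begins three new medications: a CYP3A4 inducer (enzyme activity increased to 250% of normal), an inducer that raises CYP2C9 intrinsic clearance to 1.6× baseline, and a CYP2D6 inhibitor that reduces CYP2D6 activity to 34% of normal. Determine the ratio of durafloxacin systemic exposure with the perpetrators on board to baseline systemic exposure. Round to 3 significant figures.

The CYP3A4 pathway (15% of clearance) is boosted to 2.5× activity: 0.15 × 2.5 = 0.375.
The CYP2C9 pathway (34% of clearance) is boosted to 1.6× activity: 0.34 × 1.6 = 0.544.
The CYP2D6 pathway (33% of clearance) drops to 0.34× activity: 0.33 × 0.34 = 0.1122.
The remaining 18% of clearance is unaffected.
Relative clearance = 0.375 + 0.544 + 0.1122 + 0.18 = 1.2112.
Net systemic exposure ratio = 1 / 1.2112 = 0.826.

0.826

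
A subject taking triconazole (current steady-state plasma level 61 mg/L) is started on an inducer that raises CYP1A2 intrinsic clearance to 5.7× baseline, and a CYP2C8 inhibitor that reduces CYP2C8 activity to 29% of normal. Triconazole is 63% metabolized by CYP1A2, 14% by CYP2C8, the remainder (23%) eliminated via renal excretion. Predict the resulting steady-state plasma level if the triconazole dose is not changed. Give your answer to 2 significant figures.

CYP1A2: 0.63 × 5.7 = 3.591
CYP2C8: 0.14 × 0.29 = 0.0406
Other: 0.23 (unchanged)
CL_new/CL_old = 3.591 + 0.0406 + 0.23 = 3.8616.
Steady-state plasma level ∝ 1/CL: new value = 61 / 3.8616 = 16 mg/L.

16 mg/L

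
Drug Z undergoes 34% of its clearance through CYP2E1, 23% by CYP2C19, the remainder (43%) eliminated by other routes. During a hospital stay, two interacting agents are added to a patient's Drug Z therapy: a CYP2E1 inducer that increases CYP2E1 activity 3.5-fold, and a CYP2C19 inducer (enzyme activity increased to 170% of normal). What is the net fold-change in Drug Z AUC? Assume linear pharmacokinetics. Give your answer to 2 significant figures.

0.50

The CYP2E1 pathway (34% of clearance) is boosted to 3.5× activity: 0.34 × 3.5 = 1.19.
The CYP2C19 pathway (23% of clearance) rises to 1.7× activity: 0.23 × 1.7 = 0.391.
The remaining 43% of clearance is unaffected.
Relative clearance = 1.19 + 0.391 + 0.43 = 2.011.
Because AUC varies inversely with clearance, the combined effect is 1 / 2.011 = 0.50.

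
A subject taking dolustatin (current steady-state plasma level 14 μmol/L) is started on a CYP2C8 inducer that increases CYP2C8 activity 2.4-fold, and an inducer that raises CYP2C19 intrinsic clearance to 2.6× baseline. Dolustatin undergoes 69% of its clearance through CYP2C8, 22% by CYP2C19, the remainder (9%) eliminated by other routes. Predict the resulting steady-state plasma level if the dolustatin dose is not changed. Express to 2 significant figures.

The CYP2C8 pathway (69% of clearance) is boosted to 2.4× activity: 0.69 × 2.4 = 1.656.
The CYP2C19 pathway (22% of clearance) increases to 2.6× activity: 0.22 × 2.6 = 0.572.
The remaining 9% of clearance is unaffected.
CL_new/CL_old = 1.656 + 0.572 + 0.09 = 2.318.
Dividing the baseline by the relative clearance: 14 / 2.318 = 6.0 μmol/L.

6.0 μmol/L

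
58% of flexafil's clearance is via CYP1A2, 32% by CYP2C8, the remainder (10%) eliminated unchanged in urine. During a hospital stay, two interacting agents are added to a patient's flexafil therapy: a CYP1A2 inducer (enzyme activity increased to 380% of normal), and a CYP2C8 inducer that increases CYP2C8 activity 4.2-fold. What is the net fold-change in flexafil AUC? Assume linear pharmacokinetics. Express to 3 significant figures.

CYP1A2: 0.58 × 3.8 = 2.204
CYP2C8: 0.32 × 4.2 = 1.344
Other: 0.1 (unchanged)
CL_new/CL_old = 2.204 + 1.344 + 0.1 = 3.648.
AUC ∝ 1/CL: fold-change = 1 / 3.648 = 0.274.

0.274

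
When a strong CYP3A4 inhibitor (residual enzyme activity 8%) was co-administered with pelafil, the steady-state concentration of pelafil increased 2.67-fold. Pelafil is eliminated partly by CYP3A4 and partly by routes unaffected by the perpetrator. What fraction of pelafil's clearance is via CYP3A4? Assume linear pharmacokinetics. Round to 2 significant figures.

CL'/CL = 1 / 2.67 = 0.3745
0.08·fm + (1 − fm) = 0.3745
fm = (0.3745 − 1) / (0.08 − 1) = 0.68

0.68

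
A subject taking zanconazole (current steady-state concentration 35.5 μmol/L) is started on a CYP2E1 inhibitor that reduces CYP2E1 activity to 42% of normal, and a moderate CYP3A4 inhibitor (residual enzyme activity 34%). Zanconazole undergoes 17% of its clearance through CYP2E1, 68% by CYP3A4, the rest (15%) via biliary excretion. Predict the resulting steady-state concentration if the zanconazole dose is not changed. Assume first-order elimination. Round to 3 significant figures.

The CYP2E1 pathway (17% of clearance) drops to 0.42× activity: 0.17 × 0.42 = 0.0714.
The CYP3A4 pathway (68% of clearance) falls to 0.34× activity: 0.68 × 0.34 = 0.2312.
Non-CYP routes (15%) are unchanged.
New clearance relative to baseline: 0.0714 + 0.2312 + 0.15 = 0.4526.
Dividing the baseline by the relative clearance: 35.5 / 0.4526 = 78.4 μmol/L.

78.4 μmol/L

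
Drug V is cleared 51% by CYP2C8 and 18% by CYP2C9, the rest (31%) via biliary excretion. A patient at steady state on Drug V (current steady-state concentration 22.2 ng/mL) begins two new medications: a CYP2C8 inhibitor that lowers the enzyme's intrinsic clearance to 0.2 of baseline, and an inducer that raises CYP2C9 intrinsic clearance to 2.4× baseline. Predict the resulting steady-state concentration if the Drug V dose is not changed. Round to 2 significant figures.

26 ng/mL

The CYP2C8 pathway (51% of clearance) is reduced to 0.2× activity: 0.51 × 0.2 = 0.102.
The CYP2C9 pathway (18% of clearance) increases to 2.4× activity: 0.18 × 2.4 = 0.432.
The remaining 31% of clearance is unaffected.
Relative clearance = 0.102 + 0.432 + 0.31 = 0.844.
Dividing the baseline by the relative clearance: 22.2 / 0.844 = 26 ng/mL.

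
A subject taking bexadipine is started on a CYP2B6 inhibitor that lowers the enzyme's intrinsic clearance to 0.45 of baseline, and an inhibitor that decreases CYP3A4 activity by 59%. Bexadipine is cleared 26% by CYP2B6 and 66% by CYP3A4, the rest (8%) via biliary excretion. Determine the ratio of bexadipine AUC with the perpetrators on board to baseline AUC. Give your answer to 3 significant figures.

CYP2B6: 0.26 × 0.45 = 0.117
CYP3A4: 0.66 × 0.41 = 0.2706
Other: 0.08 (unchanged)
New clearance relative to baseline: 0.117 + 0.2706 + 0.08 = 0.4676.
Net AUC ratio = 1 / 0.4676 = 2.14.

2.14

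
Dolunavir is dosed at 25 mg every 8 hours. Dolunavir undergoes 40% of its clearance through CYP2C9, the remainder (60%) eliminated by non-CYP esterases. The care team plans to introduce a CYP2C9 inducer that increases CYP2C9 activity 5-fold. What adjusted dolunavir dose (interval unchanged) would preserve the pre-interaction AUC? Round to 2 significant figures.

The CYP2C9 pathway (40% of clearance) is boosted to 5× activity: 0.4 × 5 = 2.
The remaining 60% of clearance is unaffected.
New clearance relative to baseline: 2 + 0.6 = 2.6.
To maintain the same steady-state level, dose must scale with clearance: new dose = 25 × 2.6 = 65 mg.

65 mg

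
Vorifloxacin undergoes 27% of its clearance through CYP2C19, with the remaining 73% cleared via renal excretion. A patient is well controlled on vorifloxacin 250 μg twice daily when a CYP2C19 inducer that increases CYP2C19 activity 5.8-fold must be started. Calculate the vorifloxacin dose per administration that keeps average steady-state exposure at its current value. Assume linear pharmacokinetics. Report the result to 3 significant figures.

574 μg

The CYP2C19 pathway (27% of clearance) increases to 5.8× activity: 0.27 × 5.8 = 1.566.
Non-CYP routes (73%) are unchanged.
Relative clearance = 1.566 + 0.73 = 2.296.
Css,avg = (dose rate)/CL, so holding Css fixed requires dose ∝ CL: 250 × 2.296 = 574 μg.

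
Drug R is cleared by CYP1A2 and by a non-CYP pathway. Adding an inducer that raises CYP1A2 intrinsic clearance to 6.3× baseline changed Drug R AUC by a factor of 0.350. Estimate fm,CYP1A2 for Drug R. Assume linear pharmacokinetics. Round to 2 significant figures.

0.35

Write x for the fraction cleared via CYP1A2. The observed AUC change means clearance rose to 1/0.350 = 2.857 of baseline.
Only the CYP1A2 route changed, so 2.857 = x·6.3 + (1 − x), giving x = 0.35.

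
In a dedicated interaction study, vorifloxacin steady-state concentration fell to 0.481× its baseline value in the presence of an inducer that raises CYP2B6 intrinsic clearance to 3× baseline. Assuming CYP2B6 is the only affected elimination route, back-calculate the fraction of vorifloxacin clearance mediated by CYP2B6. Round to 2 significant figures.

CL'/CL = 1 / 0.481 = 2.079
3·fm + (1 − fm) = 2.079
fm = (2.079 − 1) / (3 − 1) = 0.54

0.54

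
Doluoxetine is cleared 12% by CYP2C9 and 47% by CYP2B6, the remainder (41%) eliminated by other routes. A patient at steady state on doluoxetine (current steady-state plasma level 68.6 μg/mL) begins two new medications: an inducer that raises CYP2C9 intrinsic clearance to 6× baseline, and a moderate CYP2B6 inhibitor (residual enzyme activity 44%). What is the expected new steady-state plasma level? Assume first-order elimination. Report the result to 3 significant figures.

51.3 μg/mL

CYP2C9: 0.12 × 6 = 0.72
CYP2B6: 0.47 × 0.44 = 0.2068
Other: 0.41 (unchanged)
Relative clearance = 0.72 + 0.2068 + 0.41 = 1.3368.
Steady-state plasma level ∝ 1/CL: new value = 68.6 / 1.3368 = 51.3 μg/mL.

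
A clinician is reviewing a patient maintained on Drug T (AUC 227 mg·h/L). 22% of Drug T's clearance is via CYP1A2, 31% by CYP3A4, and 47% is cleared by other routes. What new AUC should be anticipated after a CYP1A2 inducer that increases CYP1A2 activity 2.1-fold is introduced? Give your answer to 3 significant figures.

CYP1A2: 0.22 × 2.1 = 0.462
CYP3A4: 0.31 (unchanged)
Other: 0.47 (unchanged)
New clearance relative to baseline: 0.462 + 0.31 + 0.47 = 1.242.
With dosing unchanged, AUC scales as 1/CL: 227 / 1.242 = 183 mg·h/L.

183 mg·h/L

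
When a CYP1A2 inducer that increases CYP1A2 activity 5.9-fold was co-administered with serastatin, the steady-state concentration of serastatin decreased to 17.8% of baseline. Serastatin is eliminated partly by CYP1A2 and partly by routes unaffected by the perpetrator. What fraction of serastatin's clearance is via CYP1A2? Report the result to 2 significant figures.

Call the CYP1A2 fraction fm. After the interaction, CL_new/CL_old = fm × 5.9 + (1 − fm).
Steady-state concentration ratio = 1 / (new CL fraction), so new CL fraction = 1 / 0.178 = 5.618.
fm × 5.9 + 1 − fm = 5.618  ⇒  fm × (5.9 − 1) = 4.618  ⇒  fm = 0.94.

0.94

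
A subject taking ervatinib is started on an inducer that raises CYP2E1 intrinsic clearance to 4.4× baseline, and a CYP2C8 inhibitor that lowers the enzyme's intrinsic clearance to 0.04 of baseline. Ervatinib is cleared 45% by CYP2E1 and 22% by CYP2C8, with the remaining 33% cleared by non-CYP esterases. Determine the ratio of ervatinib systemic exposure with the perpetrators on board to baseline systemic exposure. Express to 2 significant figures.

The CYP2E1 pathway (45% of clearance) is boosted to 4.4× activity: 0.45 × 4.4 = 1.98.
The CYP2C8 pathway (22% of clearance) falls to 0.04× activity: 0.22 × 0.04 = 0.0088.
The remaining 33% of clearance is unaffected.
CL_new/CL_old = 1.98 + 0.0088 + 0.33 = 2.3188.
Net systemic exposure ratio = 1 / 2.3188 = 0.43.

0.43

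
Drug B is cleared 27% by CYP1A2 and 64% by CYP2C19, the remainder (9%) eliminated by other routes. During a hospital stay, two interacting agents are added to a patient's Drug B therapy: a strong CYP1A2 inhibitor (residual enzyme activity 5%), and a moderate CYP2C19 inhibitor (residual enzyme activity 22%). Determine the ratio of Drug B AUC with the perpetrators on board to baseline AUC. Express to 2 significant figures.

4.1

The CYP1A2 pathway (27% of clearance) is reduced to 0.05× activity: 0.27 × 0.05 = 0.0135.
The CYP2C19 pathway (64% of clearance) falls to 0.22× activity: 0.64 × 0.22 = 0.1408.
The remaining 9% of clearance is unaffected.
New clearance relative to baseline: 0.0135 + 0.1408 + 0.09 = 0.2443.
Net AUC ratio = 1 / 0.2443 = 4.1.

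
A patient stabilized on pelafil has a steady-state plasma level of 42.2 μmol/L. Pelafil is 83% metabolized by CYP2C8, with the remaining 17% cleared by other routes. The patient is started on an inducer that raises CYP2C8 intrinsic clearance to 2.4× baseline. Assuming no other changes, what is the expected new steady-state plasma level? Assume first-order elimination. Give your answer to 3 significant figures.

CYP2C8: 0.83 × 2.4 = 1.992
Other: 0.17 (unchanged)
Relative clearance = 1.992 + 0.17 = 2.162.
Steady-state plasma level ∝ 1/CL, so new value = 42.2 / 2.162 = 19.5 μmol/L.

19.5 μmol/L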